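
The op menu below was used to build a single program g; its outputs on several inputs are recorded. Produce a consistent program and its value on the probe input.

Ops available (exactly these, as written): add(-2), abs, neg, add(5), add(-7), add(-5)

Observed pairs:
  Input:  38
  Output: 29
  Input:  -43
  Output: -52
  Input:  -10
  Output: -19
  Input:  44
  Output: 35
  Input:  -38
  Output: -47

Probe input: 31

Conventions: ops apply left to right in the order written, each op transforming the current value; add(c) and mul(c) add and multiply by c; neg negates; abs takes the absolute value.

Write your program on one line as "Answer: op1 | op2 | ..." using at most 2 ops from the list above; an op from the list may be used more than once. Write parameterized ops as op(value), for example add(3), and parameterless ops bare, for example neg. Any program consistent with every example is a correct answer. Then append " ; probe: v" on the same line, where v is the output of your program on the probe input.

add(-2) | add(-7) ; probe: 22

Check, running the answer program on each example:
  38 -> 36 -> 29
  -43 -> -45 -> -52
  -10 -> -12 -> -19
  44 -> 42 -> 35
  -38 -> -40 -> -47
  probe: 31 -> 29 -> 22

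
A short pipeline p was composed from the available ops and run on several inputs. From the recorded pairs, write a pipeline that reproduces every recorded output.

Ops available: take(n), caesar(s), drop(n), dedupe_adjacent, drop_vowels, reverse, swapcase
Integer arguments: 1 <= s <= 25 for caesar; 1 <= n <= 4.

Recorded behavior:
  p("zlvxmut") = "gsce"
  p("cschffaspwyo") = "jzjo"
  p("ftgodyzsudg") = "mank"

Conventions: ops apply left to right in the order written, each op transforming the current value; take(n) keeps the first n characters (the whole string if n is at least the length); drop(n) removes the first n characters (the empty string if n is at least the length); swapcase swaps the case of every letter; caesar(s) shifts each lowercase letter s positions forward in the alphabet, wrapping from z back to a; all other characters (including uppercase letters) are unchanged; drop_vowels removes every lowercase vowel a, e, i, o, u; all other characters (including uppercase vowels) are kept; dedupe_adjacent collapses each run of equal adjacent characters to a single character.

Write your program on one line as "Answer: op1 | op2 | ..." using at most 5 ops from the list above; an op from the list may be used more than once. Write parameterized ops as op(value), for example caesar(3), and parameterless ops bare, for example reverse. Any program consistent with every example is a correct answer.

drop_vowels | caesar(4) | caesar(3) | take(4)

Check, running the answer program on each example:
  "zlvxmut" -> "zlvxmt" -> "dpzbqx" -> "gsceta" -> "gsce"
  "cschffaspwyo" -> "cschffspwy" -> "gwgljjwtac" -> "jzjommzwdf" -> "jzjo"
  "ftgodyzsudg" -> "ftgdyzsdg" -> "jxkhcdwhk" -> "mankfgzkn" -> "mank"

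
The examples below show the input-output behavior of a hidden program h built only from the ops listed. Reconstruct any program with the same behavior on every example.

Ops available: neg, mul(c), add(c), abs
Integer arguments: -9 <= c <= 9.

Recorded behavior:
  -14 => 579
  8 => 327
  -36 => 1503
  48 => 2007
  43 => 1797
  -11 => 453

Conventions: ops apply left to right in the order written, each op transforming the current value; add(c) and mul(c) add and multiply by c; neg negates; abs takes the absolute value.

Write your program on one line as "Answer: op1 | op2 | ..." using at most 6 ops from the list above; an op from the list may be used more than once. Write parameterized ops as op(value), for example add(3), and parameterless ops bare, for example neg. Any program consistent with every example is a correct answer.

mul(-1) | mul(7) | mul(6) | abs | add(-9)

Check, running the answer program on each example:
  -14 -> 14 -> 98 -> 588 -> 588 -> 579
  8 -> -8 -> -56 -> -336 -> 336 -> 327
  -36 -> 36 -> 252 -> 1512 -> 1512 -> 1503
  48 -> -48 -> -336 -> -2016 -> 2016 -> 2007
  43 -> -43 -> -301 -> -1806 -> 1806 -> 1797
  -11 -> 11 -> 77 -> 462 -> 462 -> 453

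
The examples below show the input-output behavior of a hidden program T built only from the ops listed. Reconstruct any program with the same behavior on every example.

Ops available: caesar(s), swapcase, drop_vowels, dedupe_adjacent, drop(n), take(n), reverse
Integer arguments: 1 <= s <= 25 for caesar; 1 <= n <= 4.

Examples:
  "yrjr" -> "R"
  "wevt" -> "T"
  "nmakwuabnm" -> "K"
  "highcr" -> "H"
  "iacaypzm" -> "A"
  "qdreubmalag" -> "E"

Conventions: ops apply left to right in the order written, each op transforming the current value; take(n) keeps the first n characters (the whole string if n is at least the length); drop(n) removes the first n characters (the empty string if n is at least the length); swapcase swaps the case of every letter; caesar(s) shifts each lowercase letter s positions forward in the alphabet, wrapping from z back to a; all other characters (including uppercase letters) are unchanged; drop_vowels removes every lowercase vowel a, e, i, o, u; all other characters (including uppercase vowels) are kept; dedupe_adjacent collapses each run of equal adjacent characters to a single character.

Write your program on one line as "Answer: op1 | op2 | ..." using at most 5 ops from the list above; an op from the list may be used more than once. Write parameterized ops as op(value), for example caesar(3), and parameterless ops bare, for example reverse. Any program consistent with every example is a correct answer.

drop(3) | take(2) | swapcase | take(1)

Check, running the answer program on each example:
  "yrjr" -> "r" -> "r" -> "R" -> "R"
  "wevt" -> "t" -> "t" -> "T" -> "T"
  "nmakwuabnm" -> "kwuabnm" -> "kw" -> "KW" -> "K"
  "highcr" -> "hcr" -> "hc" -> "HC" -> "H"
  "iacaypzm" -> "aypzm" -> "ay" -> "AY" -> "A"
  "qdreubmalag" -> "eubmalag" -> "eu" -> "EU" -> "E"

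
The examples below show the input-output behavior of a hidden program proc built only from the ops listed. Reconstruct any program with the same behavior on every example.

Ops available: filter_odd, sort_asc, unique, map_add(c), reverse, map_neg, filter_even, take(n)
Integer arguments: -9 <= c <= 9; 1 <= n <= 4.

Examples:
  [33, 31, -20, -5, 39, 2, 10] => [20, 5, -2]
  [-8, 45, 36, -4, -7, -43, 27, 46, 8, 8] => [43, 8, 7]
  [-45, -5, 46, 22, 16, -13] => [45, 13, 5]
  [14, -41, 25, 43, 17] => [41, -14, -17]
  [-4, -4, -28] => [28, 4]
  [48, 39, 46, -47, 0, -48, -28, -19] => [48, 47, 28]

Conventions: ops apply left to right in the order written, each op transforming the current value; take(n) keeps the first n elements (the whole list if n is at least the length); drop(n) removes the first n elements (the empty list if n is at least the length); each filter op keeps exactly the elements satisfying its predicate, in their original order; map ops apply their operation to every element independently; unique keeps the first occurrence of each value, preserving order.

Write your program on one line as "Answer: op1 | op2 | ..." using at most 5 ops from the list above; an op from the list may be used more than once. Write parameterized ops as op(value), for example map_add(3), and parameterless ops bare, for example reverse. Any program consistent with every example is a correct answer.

sort_asc | map_neg | take(3) | unique

Check, running the answer program on each example:
  [33, 31, -20, -5, 39, 2, 10] -> [-20, -5, 2, 10, 31, 33, 39] -> [20, 5, -2, -10, -31, -33, -39] -> [20, 5, -2] -> [20, 5, -2]
  [-8, 45, 36, -4, -7, -43, 27, 46, 8, 8] -> [-43, -8, -7, -4, 8, 8, 27, 36, 45, 46] -> [43, 8, 7, 4, -8, -8, -27, -36, -45, -46] -> [43, 8, 7] -> [43, 8, 7]
  [-45, -5, 46, 22, 16, -13] -> [-45, -13, -5, 16, 22, 46] -> [45, 13, 5, -16, -22, -46] -> [45, 13, 5] -> [45, 13, 5]
  [14, -41, 25, 43, 17] -> [-41, 14, 17, 25, 43] -> [41, -14, -17, -25, -43] -> [41, -14, -17] -> [41, -14, -17]
  [-4, -4, -28] -> [-28, -4, -4] -> [28, 4, 4] -> [28, 4, 4] -> [28, 4]
  [48, 39, 46, -47, 0, -48, -28, -19] -> [-48, -47, -28, -19, 0, 39, 46, 48] -> [48, 47, 28, 19, 0, -39, -46, -48] -> [48, 47, 28] -> [48, 47, 28]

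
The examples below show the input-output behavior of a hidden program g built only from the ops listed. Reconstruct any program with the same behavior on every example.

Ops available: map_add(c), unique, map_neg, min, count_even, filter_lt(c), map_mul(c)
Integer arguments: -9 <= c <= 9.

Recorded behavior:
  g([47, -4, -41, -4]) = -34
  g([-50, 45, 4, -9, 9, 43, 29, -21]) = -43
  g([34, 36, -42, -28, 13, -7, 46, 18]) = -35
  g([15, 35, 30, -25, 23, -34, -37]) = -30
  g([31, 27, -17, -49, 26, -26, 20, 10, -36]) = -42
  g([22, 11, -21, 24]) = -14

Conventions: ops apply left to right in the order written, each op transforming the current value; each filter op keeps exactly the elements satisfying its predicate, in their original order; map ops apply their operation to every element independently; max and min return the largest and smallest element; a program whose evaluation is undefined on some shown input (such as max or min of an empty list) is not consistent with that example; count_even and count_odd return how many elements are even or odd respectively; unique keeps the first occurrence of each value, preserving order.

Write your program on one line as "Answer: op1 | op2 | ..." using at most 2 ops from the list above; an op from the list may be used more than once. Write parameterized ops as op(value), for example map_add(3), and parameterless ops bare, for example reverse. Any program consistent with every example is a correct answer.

map_add(7) | min

Check, running the answer program on each example:
  [47, -4, -41, -4] -> [54, 3, -34, 3] -> -34
  [-50, 45, 4, -9, 9, 43, 29, -21] -> [-43, 52, 11, -2, 16, 50, 36, -14] -> -43
  [34, 36, -42, -28, 13, -7, 46, 18] -> [41, 43, -35, -21, 20, 0, 53, 25] -> -35
  [15, 35, 30, -25, 23, -34, -37] -> [22, 42, 37, -18, 30, -27, -30] -> -30
  [31, 27, -17, -49, 26, -26, 20, 10, -36] -> [38, 34, -10, -42, 33, -19, 27, 17, -29] -> -42
  [22, 11, -21, 24] -> [29, 18, -14, 31] -> -14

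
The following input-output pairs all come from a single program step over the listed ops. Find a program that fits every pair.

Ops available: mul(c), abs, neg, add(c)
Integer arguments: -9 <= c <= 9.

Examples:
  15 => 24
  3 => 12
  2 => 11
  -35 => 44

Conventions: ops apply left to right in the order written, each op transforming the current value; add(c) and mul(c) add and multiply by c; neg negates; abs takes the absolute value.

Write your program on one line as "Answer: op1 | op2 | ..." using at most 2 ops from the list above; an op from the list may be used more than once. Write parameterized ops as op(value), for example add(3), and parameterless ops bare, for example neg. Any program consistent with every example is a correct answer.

abs | add(9)

Check, running the answer program on each example:
  15 -> 15 -> 24
  3 -> 3 -> 12
  2 -> 2 -> 11
  -35 -> 35 -> 44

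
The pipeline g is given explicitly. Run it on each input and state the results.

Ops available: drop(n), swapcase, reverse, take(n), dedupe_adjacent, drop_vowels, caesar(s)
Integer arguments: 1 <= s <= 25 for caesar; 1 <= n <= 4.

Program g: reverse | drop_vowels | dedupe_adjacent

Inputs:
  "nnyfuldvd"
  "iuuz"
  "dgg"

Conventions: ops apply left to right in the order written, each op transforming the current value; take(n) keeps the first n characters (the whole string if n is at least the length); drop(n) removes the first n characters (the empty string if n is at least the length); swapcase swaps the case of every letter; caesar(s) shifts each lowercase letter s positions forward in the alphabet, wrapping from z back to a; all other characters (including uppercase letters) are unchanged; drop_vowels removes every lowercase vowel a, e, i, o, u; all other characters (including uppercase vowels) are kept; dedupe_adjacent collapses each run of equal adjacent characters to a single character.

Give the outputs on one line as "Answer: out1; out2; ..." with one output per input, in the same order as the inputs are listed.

"dvdlfyn"; "z"; "gd"

Execution, op by op:
  "nnyfuldvd" -> "dvdlufynn" -> "dvdlfynn" -> "dvdlfyn"
  "iuuz" -> "zuui" -> "z" -> "z"
  "dgg" -> "ggd" -> "ggd" -> "gd"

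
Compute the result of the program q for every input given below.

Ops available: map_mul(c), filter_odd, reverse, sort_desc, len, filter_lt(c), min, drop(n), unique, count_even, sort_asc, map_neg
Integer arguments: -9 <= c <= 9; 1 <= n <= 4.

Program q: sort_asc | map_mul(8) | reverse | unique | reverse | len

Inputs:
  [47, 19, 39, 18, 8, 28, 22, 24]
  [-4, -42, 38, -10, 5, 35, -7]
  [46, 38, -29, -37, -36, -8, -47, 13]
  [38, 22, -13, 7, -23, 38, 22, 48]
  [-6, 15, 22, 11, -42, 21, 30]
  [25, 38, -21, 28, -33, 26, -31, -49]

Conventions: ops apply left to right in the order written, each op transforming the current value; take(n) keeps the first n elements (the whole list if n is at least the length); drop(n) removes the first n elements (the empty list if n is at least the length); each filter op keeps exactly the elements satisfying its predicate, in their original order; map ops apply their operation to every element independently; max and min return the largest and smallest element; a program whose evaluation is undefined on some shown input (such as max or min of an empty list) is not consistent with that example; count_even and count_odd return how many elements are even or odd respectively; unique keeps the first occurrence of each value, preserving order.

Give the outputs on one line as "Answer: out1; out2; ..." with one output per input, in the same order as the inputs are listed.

Execution, op by op:
  [47, 19, 39, 18, 8, 28, 22, 24] -> [8, 18, 19, 22, 24, 28, 39, 47] -> [64, 144, 152, 176, 192, 224, 312, 376] -> [376, 312, 224, 192, 176, 152, 144, 64] -> [376, 312, 224, 192, 176, 152, 144, 64] -> [64, 144, 152, 176, 192, 224, 312, 376] -> 8
  [-4, -42, 38, -10, 5, 35, -7] -> [-42, -10, -7, -4, 5, 35, 38] -> [-336, -80, -56, -32, 40, 280, 304] -> [304, 280, 40, -32, -56, -80, -336] -> [304, 280, 40, -32, -56, -80, -336] -> [-336, -80, -56, -32, 40, 280, 304] -> 7
  [46, 38, -29, -37, -36, -8, -47, 13] -> [-47, -37, -36, -29, -8, 13, 38, 46] -> [-376, -296, -288, -232, -64, 104, 304, 368] -> [368, 304, 104, -64, -232, -288, -296, -376] -> [368, 304, 104, -64, -232, -288, -296, -376] -> [-376, -296, -288, -232, -64, 104, 304, 368] -> 8
  [38, 22, -13, 7, -23, 38, 22, 48] -> [-23, -13, 7, 22, 22, 38, 38, 48] -> [-184, -104, 56, 176, 176, 304, 304, 384] -> [384, 304, 304, 176, 176, 56, -104, -184] -> [384, 304, 176, 56, -104, -184] -> [-184, -104, 56, 176, 304, 384] -> 6
  [-6, 15, 22, 11, -42, 21, 30] -> [-42, -6, 11, 15, 21, 22, 30] -> [-336, -48, 88, 120, 168, 176, 240] -> [240, 176, 168, 120, 88, -48, -336] -> [240, 176, 168, 120, 88, -48, -336] -> [-336, -48, 88, 120, 168, 176, 240] -> 7
  [25, 38, -21, 28, -33, 26, -31, -49] -> [-49, -33, -31, -21, 25, 26, 28, 38] -> [-392, -264, -248, -168, 200, 208, 224, 304] -> [304, 224, 208, 200, -168, -248, -264, -392] -> [304, 224, 208, 200, -168, -248, -264, -392] -> [-392, -264, -248, -168, 200, 208, 224, 304] -> 8

8; 7; 8; 6; 7; 8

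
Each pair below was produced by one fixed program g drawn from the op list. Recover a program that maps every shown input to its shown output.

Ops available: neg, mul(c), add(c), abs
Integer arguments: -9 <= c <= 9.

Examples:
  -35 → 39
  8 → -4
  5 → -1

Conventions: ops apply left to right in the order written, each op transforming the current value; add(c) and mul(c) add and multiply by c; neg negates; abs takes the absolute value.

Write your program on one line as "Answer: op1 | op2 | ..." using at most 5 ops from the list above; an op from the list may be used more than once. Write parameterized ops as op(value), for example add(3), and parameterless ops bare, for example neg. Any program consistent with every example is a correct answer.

neg | add(6) | neg | add(2) | neg

Check, running the answer program on each example:
  -35 -> 35 -> 41 -> -41 -> -39 -> 39
  8 -> -8 -> -2 -> 2 -> 4 -> -4
  5 -> -5 -> 1 -> -1 -> 1 -> -1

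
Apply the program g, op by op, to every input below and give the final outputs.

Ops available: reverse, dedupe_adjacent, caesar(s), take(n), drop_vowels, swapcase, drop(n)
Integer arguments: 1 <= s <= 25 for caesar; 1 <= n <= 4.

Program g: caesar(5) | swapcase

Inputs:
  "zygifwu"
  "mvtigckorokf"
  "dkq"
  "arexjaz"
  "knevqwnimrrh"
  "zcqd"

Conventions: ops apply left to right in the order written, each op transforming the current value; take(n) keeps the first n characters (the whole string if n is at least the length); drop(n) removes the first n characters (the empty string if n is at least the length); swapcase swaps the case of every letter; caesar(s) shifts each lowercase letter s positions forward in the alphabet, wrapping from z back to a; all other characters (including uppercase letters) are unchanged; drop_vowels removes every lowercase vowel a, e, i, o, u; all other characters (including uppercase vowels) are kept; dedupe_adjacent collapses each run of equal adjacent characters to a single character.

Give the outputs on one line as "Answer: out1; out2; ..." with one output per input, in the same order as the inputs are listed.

Execution, op by op:
  "zygifwu" -> "edlnkbz" -> "EDLNKBZ"
  "mvtigckorokf" -> "raynlhptwtpk" -> "RAYNLHPTWTPK"
  "dkq" -> "ipv" -> "IPV"
  "arexjaz" -> "fwjcofe" -> "FWJCOFE"
  "knevqwnimrrh" -> "psjavbsnrwwm" -> "PSJAVBSNRWWM"
  "zcqd" -> "ehvi" -> "EHVI"

"EDLNKBZ"; "RAYNLHPTWTPK"; "IPV"; "FWJCOFE"; "PSJAVBSNRWWM"; "EHVI"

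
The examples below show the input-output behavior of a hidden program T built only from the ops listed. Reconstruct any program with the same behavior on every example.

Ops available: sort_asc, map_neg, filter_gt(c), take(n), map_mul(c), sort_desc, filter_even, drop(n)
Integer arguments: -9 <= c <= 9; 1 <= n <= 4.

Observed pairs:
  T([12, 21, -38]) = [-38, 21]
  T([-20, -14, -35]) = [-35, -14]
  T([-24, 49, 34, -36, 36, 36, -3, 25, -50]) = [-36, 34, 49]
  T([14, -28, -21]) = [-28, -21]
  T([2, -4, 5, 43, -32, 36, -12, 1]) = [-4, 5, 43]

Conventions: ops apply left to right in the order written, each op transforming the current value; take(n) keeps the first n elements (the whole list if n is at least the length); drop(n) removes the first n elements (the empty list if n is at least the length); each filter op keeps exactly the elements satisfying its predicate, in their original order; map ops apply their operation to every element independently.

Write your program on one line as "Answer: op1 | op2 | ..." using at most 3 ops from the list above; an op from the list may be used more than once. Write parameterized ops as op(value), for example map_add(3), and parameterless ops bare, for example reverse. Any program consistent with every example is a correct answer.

take(4) | drop(1) | sort_asc

Check, running the answer program on each example:
  [12, 21, -38] -> [12, 21, -38] -> [21, -38] -> [-38, 21]
  [-20, -14, -35] -> [-20, -14, -35] -> [-14, -35] -> [-35, -14]
  [-24, 49, 34, -36, 36, 36, -3, 25, -50] -> [-24, 49, 34, -36] -> [49, 34, -36] -> [-36, 34, 49]
  [14, -28, -21] -> [14, -28, -21] -> [-28, -21] -> [-28, -21]
  [2, -4, 5, 43, -32, 36, -12, 1] -> [2, -4, 5, 43] -> [-4, 5, 43] -> [-4, 5, 43]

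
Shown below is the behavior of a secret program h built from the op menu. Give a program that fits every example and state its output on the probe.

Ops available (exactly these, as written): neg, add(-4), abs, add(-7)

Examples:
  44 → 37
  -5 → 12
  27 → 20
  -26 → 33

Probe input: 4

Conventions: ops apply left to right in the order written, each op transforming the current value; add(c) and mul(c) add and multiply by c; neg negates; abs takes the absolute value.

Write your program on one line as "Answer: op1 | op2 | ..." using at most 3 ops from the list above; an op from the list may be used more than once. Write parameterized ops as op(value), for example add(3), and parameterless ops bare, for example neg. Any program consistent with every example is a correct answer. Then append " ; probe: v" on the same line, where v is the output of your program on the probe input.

add(-7) | abs ; probe: 3

Check, running the answer program on each example:
  44 -> 37 -> 37
  -5 -> -12 -> 12
  27 -> 20 -> 20
  -26 -> -33 -> 33
  probe: 4 -> -3 -> 3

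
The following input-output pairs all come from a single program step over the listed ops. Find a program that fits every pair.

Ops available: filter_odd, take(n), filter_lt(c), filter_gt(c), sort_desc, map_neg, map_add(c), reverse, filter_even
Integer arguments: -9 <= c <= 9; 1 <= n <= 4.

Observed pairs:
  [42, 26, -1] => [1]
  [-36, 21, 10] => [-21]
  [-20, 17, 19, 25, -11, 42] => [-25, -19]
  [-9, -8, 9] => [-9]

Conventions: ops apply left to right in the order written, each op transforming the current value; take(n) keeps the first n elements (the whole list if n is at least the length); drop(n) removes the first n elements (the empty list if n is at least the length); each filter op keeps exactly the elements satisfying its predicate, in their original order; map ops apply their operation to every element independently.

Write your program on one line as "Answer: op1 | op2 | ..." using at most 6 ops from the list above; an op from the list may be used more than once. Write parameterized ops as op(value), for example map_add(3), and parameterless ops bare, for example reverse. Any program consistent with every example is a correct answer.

map_neg | reverse | filter_odd | take(3) | filter_lt(5)

Check, running the answer program on each example:
  [42, 26, -1] -> [-42, -26, 1] -> [1, -26, -42] -> [1] -> [1] -> [1]
  [-36, 21, 10] -> [36, -21, -10] -> [-10, -21, 36] -> [-21] -> [-21] -> [-21]
  [-20, 17, 19, 25, -11, 42] -> [20, -17, -19, -25, 11, -42] -> [-42, 11, -25, -19, -17, 20] -> [11, -25, -19, -17] -> [11, -25, -19] -> [-25, -19]
  [-9, -8, 9] -> [9, 8, -9] -> [-9, 8, 9] -> [-9, 9] -> [-9, 9] -> [-9]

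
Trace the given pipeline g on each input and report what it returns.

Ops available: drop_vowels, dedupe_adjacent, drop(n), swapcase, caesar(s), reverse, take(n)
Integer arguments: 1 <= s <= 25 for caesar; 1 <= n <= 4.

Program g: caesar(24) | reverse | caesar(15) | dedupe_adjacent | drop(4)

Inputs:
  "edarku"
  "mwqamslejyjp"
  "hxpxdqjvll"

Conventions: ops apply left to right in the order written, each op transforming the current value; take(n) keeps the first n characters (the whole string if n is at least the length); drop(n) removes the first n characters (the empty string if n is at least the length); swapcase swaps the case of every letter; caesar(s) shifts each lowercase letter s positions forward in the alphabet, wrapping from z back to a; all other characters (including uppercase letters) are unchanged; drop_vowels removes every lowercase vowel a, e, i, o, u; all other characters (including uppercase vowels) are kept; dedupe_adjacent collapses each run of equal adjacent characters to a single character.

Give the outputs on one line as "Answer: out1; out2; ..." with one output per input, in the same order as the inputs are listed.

Execution, op by op:
  "edarku" -> "cbypis" -> "sipybc" -> "hxenqr" -> "hxenqr" -> "qr"
  "mwqamslejyjp" -> "kuoykqjchwhn" -> "nhwhcjqkyouk" -> "cwlwryfzndjz" -> "cwlwryfzndjz" -> "ryfzndjz"
  "hxpxdqjvll" -> "fvnvbohtjj" -> "jjthobvnvf" -> "yyiwdqkcku" -> "yiwdqkcku" -> "qkcku"

"qr"; "ryfzndjz"; "qkcku"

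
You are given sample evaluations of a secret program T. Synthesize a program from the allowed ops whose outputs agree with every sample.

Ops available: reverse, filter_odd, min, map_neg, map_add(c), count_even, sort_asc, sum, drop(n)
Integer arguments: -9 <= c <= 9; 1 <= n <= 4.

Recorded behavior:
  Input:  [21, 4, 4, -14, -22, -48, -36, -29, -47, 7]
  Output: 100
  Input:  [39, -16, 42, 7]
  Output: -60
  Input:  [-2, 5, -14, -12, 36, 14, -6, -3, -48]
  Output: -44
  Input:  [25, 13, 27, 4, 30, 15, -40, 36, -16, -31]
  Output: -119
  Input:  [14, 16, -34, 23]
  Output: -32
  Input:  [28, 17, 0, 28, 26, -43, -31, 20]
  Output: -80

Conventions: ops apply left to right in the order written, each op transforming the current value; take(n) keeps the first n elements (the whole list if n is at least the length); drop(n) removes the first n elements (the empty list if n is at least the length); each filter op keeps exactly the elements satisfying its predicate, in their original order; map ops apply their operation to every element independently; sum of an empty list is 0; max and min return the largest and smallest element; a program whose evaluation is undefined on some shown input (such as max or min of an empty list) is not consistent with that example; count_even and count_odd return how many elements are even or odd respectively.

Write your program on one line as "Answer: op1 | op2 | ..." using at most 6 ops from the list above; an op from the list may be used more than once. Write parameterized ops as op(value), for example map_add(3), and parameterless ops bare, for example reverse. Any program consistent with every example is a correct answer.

map_add(9) | map_neg | drop(1) | sort_asc | sum

Check, running the answer program on each example:
  [21, 4, 4, -14, -22, -48, -36, -29, -47, 7] -> [30, 13, 13, -5, -13, -39, -27, -20, -38, 16] -> [-30, -13, -13, 5, 13, 39, 27, 20, 38, -16] -> [-13, -13, 5, 13, 39, 27, 20, 38, -16] -> [-16, -13, -13, 5, 13, 20, 27, 38, 39] -> 100
  [39, -16, 42, 7] -> [48, -7, 51, 16] -> [-48, 7, -51, -16] -> [7, -51, -16] -> [-51, -16, 7] -> -60
  [-2, 5, -14, -12, 36, 14, -6, -3, -48] -> [7, 14, -5, -3, 45, 23, 3, 6, -39] -> [-7, -14, 5, 3, -45, -23, -3, -6, 39] -> [-14, 5, 3, -45, -23, -3, -6, 39] -> [-45, -23, -14, -6, -3, 3, 5, 39] -> -44
  [25, 13, 27, 4, 30, 15, -40, 36, -16, -31] -> [34, 22, 36, 13, 39, 24, -31, 45, -7, -22] -> [-34, -22, -36, -13, -39, -24, 31, -45, 7, 22] -> [-22, -36, -13, -39, -24, 31, -45, 7, 22] -> [-45, -39, -36, -24, -22, -13, 7, 22, 31] -> -119
  [14, 16, -34, 23] -> [23, 25, -25, 32] -> [-23, -25, 25, -32] -> [-25, 25, -32] -> [-32, -25, 25] -> -32
  [28, 17, 0, 28, 26, -43, -31, 20] -> [37, 26, 9, 37, 35, -34, -22, 29] -> [-37, -26, -9, -37, -35, 34, 22, -29] -> [-26, -9, -37, -35, 34, 22, -29] -> [-37, -35, -29, -26, -9, 22, 34] -> -80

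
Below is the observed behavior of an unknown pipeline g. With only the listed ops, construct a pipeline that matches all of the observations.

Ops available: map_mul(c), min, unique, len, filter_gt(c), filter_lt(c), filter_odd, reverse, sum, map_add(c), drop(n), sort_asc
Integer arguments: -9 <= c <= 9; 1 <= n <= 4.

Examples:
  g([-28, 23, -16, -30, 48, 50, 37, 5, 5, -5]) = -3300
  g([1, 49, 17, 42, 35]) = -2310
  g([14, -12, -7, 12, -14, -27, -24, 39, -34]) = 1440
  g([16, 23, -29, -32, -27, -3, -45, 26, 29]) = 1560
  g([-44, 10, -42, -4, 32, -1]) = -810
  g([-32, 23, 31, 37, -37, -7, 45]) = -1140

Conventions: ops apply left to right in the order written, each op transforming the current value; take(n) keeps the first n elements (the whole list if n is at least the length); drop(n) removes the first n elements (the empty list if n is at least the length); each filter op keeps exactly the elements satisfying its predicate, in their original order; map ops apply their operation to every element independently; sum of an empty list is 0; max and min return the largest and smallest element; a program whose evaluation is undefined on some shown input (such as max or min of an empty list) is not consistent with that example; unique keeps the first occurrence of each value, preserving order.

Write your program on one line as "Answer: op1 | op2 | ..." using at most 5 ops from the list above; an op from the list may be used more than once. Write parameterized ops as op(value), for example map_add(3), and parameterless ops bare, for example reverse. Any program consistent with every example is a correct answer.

drop(2) | drop(1) | map_mul(5) | map_mul(-6) | sum

Check, running the answer program on each example:
  [-28, 23, -16, -30, 48, 50, 37, 5, 5, -5] -> [-16, -30, 48, 50, 37, 5, 5, -5] -> [-30, 48, 50, 37, 5, 5, -5] -> [-150, 240, 250, 185, 25, 25, -25] -> [900, -1440, -1500, -1110, -150, -150, 150] -> -3300
  [1, 49, 17, 42, 35] -> [17, 42, 35] -> [42, 35] -> [210, 175] -> [-1260, -1050] -> -2310
  [14, -12, -7, 12, -14, -27, -24, 39, -34] -> [-7, 12, -14, -27, -24, 39, -34] -> [12, -14, -27, -24, 39, -34] -> [60, -70, -135, -120, 195, -170] -> [-360, 420, 810, 720, -1170, 1020] -> 1440
  [16, 23, -29, -32, -27, -3, -45, 26, 29] -> [-29, -32, -27, -3, -45, 26, 29] -> [-32, -27, -3, -45, 26, 29] -> [-160, -135, -15, -225, 130, 145] -> [960, 810, 90, 1350, -780, -870] -> 1560
  [-44, 10, -42, -4, 32, -1] -> [-42, -4, 32, -1] -> [-4, 32, -1] -> [-20, 160, -5] -> [120, -960, 30] -> -810
  [-32, 23, 31, 37, -37, -7, 45] -> [31, 37, -37, -7, 45] -> [37, -37, -7, 45] -> [185, -185, -35, 225] -> [-1110, 1110, 210, -1350] -> -1140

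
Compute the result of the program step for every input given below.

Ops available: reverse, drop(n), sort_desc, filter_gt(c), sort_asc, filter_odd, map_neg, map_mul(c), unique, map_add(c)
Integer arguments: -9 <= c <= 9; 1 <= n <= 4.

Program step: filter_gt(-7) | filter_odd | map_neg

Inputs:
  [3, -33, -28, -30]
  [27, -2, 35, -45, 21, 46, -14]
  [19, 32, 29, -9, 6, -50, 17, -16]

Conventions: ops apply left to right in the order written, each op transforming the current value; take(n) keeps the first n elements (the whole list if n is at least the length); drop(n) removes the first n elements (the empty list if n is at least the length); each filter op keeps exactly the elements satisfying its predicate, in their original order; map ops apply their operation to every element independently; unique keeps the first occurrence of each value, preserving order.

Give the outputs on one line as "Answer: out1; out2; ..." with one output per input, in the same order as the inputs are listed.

[-3]; [-27, -35, -21]; [-19, -29, -17]

Execution, op by op:
  [3, -33, -28, -30] -> [3] -> [3] -> [-3]
  [27, -2, 35, -45, 21, 46, -14] -> [27, -2, 35, 21, 46] -> [27, 35, 21] -> [-27, -35, -21]
  [19, 32, 29, -9, 6, -50, 17, -16] -> [19, 32, 29, 6, 17] -> [19, 29, 17] -> [-19, -29, -17]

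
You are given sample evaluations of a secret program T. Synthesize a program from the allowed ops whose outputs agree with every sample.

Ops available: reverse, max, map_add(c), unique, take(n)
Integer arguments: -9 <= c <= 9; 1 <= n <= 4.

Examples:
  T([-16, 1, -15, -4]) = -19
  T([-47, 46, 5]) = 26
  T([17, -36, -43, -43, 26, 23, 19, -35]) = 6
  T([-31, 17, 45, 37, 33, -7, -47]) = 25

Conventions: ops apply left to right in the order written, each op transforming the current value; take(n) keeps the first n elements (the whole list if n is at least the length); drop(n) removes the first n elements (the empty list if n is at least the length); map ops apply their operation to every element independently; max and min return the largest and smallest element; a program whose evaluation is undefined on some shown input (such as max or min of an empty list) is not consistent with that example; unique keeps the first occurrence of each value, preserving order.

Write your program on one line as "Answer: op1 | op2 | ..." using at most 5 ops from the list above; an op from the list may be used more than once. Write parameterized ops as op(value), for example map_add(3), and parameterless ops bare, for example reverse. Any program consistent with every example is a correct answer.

map_add(-6) | map_add(-6) | map_add(-8) | unique | max

Check, running the answer program on each example:
  [-16, 1, -15, -4] -> [-22, -5, -21, -10] -> [-28, -11, -27, -16] -> [-36, -19, -35, -24] -> [-36, -19, -35, -24] -> -19
  [-47, 46, 5] -> [-53, 40, -1] -> [-59, 34, -7] -> [-67, 26, -15] -> [-67, 26, -15] -> 26
  [17, -36, -43, -43, 26, 23, 19, -35] -> [11, -42, -49, -49, 20, 17, 13, -41] -> [5, -48, -55, -55, 14, 11, 7, -47] -> [-3, -56, -63, -63, 6, 3, -1, -55] -> [-3, -56, -63, 6, 3, -1, -55] -> 6
  [-31, 17, 45, 37, 33, -7, -47] -> [-37, 11, 39, 31, 27, -13, -53] -> [-43, 5, 33, 25, 21, -19, -59] -> [-51, -3, 25, 17, 13, -27, -67] -> [-51, -3, 25, 17, 13, -27, -67] -> 25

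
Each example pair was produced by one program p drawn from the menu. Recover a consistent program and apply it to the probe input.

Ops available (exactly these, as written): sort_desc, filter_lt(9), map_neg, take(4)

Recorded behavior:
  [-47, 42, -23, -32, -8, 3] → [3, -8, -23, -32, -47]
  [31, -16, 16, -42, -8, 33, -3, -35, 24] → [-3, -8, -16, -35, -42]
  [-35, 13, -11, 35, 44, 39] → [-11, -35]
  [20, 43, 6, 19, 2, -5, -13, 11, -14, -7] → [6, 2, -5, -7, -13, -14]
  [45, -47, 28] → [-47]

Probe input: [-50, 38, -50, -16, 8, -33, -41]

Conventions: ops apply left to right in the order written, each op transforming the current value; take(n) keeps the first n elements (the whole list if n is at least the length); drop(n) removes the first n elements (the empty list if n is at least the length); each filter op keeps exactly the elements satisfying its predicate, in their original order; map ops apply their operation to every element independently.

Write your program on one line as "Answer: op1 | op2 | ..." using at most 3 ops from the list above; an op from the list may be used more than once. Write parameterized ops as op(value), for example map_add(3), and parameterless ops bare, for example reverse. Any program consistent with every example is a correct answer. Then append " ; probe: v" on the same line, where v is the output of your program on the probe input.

sort_desc | filter_lt(9) ; probe: [8, -16, -33, -41, -50, -50]

Check, running the answer program on each example:
  [-47, 42, -23, -32, -8, 3] -> [42, 3, -8, -23, -32, -47] -> [3, -8, -23, -32, -47]
  [31, -16, 16, -42, -8, 33, -3, -35, 24] -> [33, 31, 24, 16, -3, -8, -16, -35, -42] -> [-3, -8, -16, -35, -42]
  [-35, 13, -11, 35, 44, 39] -> [44, 39, 35, 13, -11, -35] -> [-11, -35]
  [20, 43, 6, 19, 2, -5, -13, 11, -14, -7] -> [43, 20, 19, 11, 6, 2, -5, -7, -13, -14] -> [6, 2, -5, -7, -13, -14]
  [45, -47, 28] -> [45, 28, -47] -> [-47]
  probe: [-50, 38, -50, -16, 8, -33, -41] -> [38, 8, -16, -33, -41, -50, -50] -> [8, -16, -33, -41, -50, -50]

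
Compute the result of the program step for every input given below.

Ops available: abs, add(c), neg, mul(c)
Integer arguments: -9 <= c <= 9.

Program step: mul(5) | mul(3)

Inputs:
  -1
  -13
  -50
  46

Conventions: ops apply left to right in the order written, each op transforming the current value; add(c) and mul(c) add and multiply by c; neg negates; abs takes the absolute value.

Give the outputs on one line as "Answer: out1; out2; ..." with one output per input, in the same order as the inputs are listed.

-15; -195; -750; 690

Execution, op by op:
  -1 -> -5 -> -15
  -13 -> -65 -> -195
  -50 -> -250 -> -750
  46 -> 230 -> 690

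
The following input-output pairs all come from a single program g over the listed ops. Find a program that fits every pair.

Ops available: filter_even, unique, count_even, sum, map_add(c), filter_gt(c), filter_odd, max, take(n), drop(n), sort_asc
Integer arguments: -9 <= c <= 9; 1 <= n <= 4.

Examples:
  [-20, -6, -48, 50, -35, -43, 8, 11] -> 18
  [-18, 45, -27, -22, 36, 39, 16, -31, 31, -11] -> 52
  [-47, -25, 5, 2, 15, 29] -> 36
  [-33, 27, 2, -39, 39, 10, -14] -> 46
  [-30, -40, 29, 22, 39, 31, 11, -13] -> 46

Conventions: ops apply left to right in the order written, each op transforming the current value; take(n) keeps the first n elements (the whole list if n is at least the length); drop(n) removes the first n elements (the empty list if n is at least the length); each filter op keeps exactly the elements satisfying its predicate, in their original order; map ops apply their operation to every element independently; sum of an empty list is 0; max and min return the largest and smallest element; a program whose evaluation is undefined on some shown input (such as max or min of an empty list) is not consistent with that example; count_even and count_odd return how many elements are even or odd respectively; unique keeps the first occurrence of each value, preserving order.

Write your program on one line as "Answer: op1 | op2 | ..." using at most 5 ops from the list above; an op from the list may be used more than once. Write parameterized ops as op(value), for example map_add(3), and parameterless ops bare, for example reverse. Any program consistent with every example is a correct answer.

filter_odd | map_add(7) | sort_asc | max

Check, running the answer program on each example:
  [-20, -6, -48, 50, -35, -43, 8, 11] -> [-35, -43, 11] -> [-28, -36, 18] -> [-36, -28, 18] -> 18
  [-18, 45, -27, -22, 36, 39, 16, -31, 31, -11] -> [45, -27, 39, -31, 31, -11] -> [52, -20, 46, -24, 38, -4] -> [-24, -20, -4, 38, 46, 52] -> 52
  [-47, -25, 5, 2, 15, 29] -> [-47, -25, 5, 15, 29] -> [-40, -18, 12, 22, 36] -> [-40, -18, 12, 22, 36] -> 36
  [-33, 27, 2, -39, 39, 10, -14] -> [-33, 27, -39, 39] -> [-26, 34, -32, 46] -> [-32, -26, 34, 46] -> 46
  [-30, -40, 29, 22, 39, 31, 11, -13] -> [29, 39, 31, 11, -13] -> [36, 46, 38, 18, -6] -> [-6, 18, 36, 38, 46] -> 46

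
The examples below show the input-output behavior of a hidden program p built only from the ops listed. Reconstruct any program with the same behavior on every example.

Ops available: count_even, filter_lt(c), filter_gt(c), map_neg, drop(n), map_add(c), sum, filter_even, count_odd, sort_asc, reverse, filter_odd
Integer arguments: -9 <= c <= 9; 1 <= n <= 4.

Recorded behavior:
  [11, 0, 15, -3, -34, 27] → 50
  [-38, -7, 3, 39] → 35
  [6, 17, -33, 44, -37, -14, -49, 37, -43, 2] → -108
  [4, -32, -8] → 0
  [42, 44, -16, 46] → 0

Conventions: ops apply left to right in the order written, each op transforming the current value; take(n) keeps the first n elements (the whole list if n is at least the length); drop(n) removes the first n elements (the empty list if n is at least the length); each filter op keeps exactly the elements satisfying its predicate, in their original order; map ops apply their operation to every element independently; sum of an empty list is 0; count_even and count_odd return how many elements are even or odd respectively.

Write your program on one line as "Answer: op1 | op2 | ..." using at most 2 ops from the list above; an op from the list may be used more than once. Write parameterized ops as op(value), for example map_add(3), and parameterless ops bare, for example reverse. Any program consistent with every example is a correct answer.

filter_odd | sum

Check, running the answer program on each example:
  [11, 0, 15, -3, -34, 27] -> [11, 15, -3, 27] -> 50
  [-38, -7, 3, 39] -> [-7, 3, 39] -> 35
  [6, 17, -33, 44, -37, -14, -49, 37, -43, 2] -> [17, -33, -37, -49, 37, -43] -> -108
  [4, -32, -8] -> [] -> 0
  [42, 44, -16, 46] -> [] -> 0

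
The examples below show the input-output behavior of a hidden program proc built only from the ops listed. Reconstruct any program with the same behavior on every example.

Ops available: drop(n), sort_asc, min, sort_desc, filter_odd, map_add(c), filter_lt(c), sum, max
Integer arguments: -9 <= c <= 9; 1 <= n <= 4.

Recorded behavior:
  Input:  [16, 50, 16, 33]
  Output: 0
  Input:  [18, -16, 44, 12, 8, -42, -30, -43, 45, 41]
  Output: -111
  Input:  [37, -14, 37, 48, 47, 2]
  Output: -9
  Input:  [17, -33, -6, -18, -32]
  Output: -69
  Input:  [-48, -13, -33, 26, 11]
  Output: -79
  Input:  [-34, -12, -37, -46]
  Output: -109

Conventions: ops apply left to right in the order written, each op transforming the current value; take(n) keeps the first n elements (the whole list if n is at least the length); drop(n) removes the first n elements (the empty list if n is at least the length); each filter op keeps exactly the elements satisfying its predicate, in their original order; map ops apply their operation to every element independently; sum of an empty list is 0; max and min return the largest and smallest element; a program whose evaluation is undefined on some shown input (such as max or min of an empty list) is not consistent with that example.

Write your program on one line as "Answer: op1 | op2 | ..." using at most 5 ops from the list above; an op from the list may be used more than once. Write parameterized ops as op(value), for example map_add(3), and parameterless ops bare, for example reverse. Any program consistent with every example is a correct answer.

filter_lt(-3) | map_add(3) | map_add(2) | sum

Check, running the answer program on each example:
  [16, 50, 16, 33] -> [] -> [] -> [] -> 0
  [18, -16, 44, 12, 8, -42, -30, -43, 45, 41] -> [-16, -42, -30, -43] -> [-13, -39, -27, -40] -> [-11, -37, -25, -38] -> -111
  [37, -14, 37, 48, 47, 2] -> [-14] -> [-11] -> [-9] -> -9
  [17, -33, -6, -18, -32] -> [-33, -6, -18, -32] -> [-30, -3, -15, -29] -> [-28, -1, -13, -27] -> -69
  [-48, -13, -33, 26, 11] -> [-48, -13, -33] -> [-45, -10, -30] -> [-43, -8, -28] -> -79
  [-34, -12, -37, -46] -> [-34, -12, -37, -46] -> [-31, -9, -34, -43] -> [-29, -7, -32, -41] -> -109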